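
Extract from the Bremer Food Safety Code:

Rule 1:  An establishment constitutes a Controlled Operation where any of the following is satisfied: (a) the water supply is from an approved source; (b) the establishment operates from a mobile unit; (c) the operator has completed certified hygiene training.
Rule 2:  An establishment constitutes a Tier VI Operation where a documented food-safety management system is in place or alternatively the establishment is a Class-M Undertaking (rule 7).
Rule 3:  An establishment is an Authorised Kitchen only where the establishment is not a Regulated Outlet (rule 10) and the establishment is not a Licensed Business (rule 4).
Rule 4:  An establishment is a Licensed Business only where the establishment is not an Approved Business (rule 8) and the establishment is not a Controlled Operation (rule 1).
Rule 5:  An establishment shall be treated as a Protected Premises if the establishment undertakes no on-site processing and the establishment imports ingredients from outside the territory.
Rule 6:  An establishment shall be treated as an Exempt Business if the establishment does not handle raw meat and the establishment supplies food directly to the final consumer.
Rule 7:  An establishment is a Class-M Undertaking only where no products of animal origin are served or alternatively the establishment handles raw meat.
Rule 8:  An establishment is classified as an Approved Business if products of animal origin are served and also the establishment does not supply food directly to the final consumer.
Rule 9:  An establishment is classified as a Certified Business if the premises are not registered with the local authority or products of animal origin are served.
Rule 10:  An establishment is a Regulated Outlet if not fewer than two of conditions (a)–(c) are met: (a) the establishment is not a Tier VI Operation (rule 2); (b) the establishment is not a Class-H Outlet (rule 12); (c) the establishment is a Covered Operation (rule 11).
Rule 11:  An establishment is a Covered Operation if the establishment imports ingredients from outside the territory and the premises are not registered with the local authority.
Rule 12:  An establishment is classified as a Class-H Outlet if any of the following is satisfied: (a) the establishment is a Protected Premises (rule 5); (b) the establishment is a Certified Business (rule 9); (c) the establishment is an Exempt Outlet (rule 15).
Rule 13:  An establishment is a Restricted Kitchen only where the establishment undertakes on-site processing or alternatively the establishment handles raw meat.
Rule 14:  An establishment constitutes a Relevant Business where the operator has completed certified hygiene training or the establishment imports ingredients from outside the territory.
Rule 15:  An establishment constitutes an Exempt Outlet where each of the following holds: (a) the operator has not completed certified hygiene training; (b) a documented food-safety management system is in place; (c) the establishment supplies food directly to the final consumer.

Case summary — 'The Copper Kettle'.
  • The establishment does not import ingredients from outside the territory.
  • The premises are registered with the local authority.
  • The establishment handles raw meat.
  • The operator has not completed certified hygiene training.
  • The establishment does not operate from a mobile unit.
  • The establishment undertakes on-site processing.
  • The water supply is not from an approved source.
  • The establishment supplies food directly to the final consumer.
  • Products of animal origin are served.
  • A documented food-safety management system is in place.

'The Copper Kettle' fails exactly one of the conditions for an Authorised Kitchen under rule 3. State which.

Licensed Business

rule 7 — Class-M Undertaking: [no products of animal origin are served? no] OR [the establishment handles raw meat? yes] → satisfied.
rule 2 — Tier VI Operation: [a documented food-safety management system is in place? yes] OR [Class-M Undertaking (rule 7)? yes] → satisfied.
rule 5 — Protected Premises: [the establishment undertakes no on-site processing? no] AND [the establishment imports ingredients from outside the territory? no] → not satisfied.
rule 9 — Certified Business: [the premises are not registered with the local authority? no] OR [products of animal origin are served? yes] → satisfied.
rule 15 — Exempt Outlet: [the operator has not completed certified hygiene training? yes] AND [a documented food-safety management system is in place? yes] AND [the establishment supplies food directly to the final consumer? yes] → satisfied.
rule 12 — Class-H Outlet: [Protected Premises (rule 5)? no] OR [Certified Business (rule 9)? yes] OR [Exempt Outlet (rule 15)? yes] → satisfied.
rule 11 — Covered Operation: [the establishment imports ingredients from outside the territory? no] AND [the premises are not registered with the local authority? no] → not satisfied.
rule 10 — Regulated Outlet: not a Tier VI Operation (rule 2)? no; not a Class-H Outlet (rule 12)? no; Covered Operation (rule 11)? no — 0 of 3 hold (need ≥2) → not satisfied.
rule 8 — Approved Business: [products of animal origin are served? yes] AND [the establishment does not supply food directly to the final consumer? no] → not satisfied.
rule 1 — Controlled Operation: [the water supply is from an approved source? no] OR [the establishment operates from a mobile unit? no] OR [the operator has completed certified hygiene training? no] → not satisfied.
rule 4 — Licensed Business: [not an Approved Business (rule 8)? yes] AND [not a Controlled Operation (rule 1)? yes] → satisfied.
rule 3 — Authorised Kitchen: [not a Regulated Outlet (rule 10)? yes] AND [not a Licensed Business (rule 4)? no] → not satisfied.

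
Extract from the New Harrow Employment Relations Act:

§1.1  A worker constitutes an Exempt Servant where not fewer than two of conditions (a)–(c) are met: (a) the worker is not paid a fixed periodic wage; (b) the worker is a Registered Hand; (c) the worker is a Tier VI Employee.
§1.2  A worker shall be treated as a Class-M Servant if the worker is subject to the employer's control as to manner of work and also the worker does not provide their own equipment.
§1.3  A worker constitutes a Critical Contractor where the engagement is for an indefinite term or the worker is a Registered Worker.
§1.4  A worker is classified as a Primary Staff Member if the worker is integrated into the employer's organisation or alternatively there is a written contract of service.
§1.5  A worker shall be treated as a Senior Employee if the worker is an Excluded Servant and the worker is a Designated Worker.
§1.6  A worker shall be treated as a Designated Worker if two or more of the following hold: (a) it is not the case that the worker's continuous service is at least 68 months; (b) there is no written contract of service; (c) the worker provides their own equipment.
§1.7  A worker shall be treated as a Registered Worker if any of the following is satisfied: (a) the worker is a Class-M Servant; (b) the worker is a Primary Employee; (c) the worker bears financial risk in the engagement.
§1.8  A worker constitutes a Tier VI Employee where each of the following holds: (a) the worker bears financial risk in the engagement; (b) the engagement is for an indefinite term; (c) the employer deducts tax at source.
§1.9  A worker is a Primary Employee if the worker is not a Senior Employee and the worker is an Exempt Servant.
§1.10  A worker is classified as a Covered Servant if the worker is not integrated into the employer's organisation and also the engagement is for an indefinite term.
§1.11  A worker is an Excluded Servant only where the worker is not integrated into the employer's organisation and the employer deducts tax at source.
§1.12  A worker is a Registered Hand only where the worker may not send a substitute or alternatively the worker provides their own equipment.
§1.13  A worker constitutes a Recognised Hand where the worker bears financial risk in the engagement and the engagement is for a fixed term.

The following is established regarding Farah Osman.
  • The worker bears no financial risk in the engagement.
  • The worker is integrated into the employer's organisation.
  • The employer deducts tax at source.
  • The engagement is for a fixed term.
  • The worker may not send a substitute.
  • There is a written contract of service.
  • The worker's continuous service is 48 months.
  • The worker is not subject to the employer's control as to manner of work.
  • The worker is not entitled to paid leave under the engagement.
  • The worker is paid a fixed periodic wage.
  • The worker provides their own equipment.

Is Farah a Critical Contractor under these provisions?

No

Under §1.2: the worker is subject to the employer's control as to manner of work? no; and the worker does not provide their own equipment? no. So the worker is not a Class-M Servant.
Under §1.11: the worker is not integrated into the employer's organisation? no; and the employer deducts tax at source? yes. So the worker is not an Excluded Servant.
Under §1.6: worker's continuous service: 48 months ≥ 68 months? no, so negated condition yes; there is no written contract of service? no; the worker provides their own equipment? yes — 2 of 3 hold (need ≥2) → satisfied.
Under §1.5: Excluded Servant (§1.11)? no; and Designated Worker (§1.6)? yes. So the worker is not a Senior Employee.
Under §1.12: the worker may not send a substitute? yes; or the worker provides their own equipment? yes. So the worker is a Registered Hand.
Under §1.8: the worker bears financial risk in the engagement? no; and the engagement is for an indefinite term? no; and the employer deducts tax at source? yes. So the worker is not a Tier VI Employee.
Under §1.1: the worker is not paid a fixed periodic wage? no; Registered Hand (§1.12)? yes; Tier VI Employee (§1.8)? no — 1 of 3 hold (need ≥2) → not satisfied.
Under §1.9: not a Senior Employee (§1.5)? yes; and Exempt Servant (§1.1)? no. So the worker is not a Primary Employee.
Under §1.7: Class-M Servant (§1.2)? no; or Primary Employee (§1.9)? no; or the worker bears financial risk in the engagement? no. So the worker is not a Registered Worker.
Under §1.3: the engagement is for an indefinite term? no; or Registered Worker (§1.7)? no. So the worker is not a Critical Contractor.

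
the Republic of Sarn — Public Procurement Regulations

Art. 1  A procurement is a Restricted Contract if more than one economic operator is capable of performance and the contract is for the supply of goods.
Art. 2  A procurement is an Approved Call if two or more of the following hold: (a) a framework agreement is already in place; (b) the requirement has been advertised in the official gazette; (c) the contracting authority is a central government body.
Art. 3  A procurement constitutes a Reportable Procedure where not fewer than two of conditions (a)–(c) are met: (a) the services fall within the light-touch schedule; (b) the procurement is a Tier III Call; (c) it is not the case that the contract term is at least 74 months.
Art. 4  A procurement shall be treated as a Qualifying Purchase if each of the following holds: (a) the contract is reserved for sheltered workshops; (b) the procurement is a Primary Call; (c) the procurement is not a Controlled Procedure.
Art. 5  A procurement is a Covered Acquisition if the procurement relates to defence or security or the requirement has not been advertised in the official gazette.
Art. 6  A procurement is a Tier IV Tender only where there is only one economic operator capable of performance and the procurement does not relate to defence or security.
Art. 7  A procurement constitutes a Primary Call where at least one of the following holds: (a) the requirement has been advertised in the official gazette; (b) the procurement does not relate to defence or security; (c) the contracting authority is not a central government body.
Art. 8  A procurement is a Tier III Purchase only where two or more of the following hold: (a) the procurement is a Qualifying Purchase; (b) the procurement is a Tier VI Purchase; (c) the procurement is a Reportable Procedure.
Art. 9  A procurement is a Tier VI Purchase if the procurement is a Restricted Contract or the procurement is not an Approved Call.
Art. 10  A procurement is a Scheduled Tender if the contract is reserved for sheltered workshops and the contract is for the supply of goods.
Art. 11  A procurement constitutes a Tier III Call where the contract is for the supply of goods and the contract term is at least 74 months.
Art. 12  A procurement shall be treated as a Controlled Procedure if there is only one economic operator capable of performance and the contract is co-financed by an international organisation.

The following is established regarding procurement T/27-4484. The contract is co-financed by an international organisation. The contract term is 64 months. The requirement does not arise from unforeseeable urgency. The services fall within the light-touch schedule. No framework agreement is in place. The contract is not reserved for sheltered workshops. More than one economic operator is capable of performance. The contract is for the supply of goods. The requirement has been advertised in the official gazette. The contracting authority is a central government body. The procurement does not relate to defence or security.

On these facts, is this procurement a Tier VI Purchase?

Under article 1: more than one economic operator is capable of performance? yes; and the contract is for the supply of goods? yes. So the procurement is a Restricted Contract.
Under article 2: a framework agreement is already in place? no; the requirement has been advertised in the official gazette? yes; the contracting authority is a central government body? yes — 2 of 3 hold (need ≥2) → satisfied.
Under article 9: Restricted Contract (article 1)? yes; or not an Approved Call (article 2)? no. So the procurement is a Tier VI Purchase.

Yes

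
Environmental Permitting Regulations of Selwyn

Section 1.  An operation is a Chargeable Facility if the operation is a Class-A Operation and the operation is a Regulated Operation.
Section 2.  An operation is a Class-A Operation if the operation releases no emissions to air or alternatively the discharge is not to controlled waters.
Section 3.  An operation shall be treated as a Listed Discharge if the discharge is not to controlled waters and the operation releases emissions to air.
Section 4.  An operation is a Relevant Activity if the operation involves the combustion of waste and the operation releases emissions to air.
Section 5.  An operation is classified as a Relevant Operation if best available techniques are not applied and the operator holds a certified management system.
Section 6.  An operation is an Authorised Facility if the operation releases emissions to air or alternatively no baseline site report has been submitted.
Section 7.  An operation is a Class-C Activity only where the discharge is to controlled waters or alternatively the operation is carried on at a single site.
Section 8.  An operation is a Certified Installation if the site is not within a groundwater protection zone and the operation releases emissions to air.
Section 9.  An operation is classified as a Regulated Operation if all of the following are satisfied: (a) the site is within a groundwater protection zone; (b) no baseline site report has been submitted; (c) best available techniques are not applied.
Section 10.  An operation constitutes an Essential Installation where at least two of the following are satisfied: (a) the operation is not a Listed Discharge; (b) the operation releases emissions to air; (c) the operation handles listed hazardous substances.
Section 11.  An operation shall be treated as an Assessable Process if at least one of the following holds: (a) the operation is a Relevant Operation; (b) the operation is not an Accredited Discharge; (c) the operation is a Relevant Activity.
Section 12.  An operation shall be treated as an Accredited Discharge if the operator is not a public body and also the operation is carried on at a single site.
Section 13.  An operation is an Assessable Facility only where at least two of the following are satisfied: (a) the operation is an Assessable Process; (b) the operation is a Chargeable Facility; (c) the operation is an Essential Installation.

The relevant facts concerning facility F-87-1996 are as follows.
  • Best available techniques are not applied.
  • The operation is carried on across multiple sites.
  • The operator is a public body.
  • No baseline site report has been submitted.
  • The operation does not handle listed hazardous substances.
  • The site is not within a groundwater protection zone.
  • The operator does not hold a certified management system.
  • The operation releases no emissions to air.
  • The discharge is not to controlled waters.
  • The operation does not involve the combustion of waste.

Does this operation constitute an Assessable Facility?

No

section 5 — Relevant Operation: [best available techniques are not applied? yes] AND [the operator holds a certified management system? no] → not satisfied.
section 12 — Accredited Discharge: [the operator is not a public body? no] AND [the operation is carried on at a single site? no] → not satisfied.
section 4 — Relevant Activity: [the operation involves the combustion of waste? no] AND [the operation releases emissions to air? no] → not satisfied.
section 11 — Assessable Process: [Relevant Operation (section 5)? no] OR [not an Accredited Discharge (section 12)? yes] OR [Relevant Activity (section 4)? no] → satisfied.
section 2 — Class-A Operation: [the operation releases no emissions to air? yes] OR [the discharge is not to controlled waters? yes] → satisfied.
section 9 — Regulated Operation: [the site is within a groundwater protection zone? no] AND [no baseline site report has been submitted? yes] AND [best available techniques are not applied? yes] → not satisfied.
section 1 — Chargeable Facility: [Class-A Operation (section 2)? yes] AND [Regulated Operation (section 9)? no] → not satisfied.
section 3 — Listed Discharge: [the discharge is not to controlled waters? yes] AND [the operation releases emissions to air? no] → not satisfied.
section 10 — Essential Installation: not a Listed Discharge (section 3)? yes; the operation releases emissions to air? no; the operation handles listed hazardous substances? no — 1 of 3 hold (need ≥2) → not satisfied.
section 13 — Assessable Facility: Assessable Process (section 11)? yes; Chargeable Facility (section 1)? no; Essential Installation (section 10)? no — 1 of 3 hold (need ≥2) → not satisfied.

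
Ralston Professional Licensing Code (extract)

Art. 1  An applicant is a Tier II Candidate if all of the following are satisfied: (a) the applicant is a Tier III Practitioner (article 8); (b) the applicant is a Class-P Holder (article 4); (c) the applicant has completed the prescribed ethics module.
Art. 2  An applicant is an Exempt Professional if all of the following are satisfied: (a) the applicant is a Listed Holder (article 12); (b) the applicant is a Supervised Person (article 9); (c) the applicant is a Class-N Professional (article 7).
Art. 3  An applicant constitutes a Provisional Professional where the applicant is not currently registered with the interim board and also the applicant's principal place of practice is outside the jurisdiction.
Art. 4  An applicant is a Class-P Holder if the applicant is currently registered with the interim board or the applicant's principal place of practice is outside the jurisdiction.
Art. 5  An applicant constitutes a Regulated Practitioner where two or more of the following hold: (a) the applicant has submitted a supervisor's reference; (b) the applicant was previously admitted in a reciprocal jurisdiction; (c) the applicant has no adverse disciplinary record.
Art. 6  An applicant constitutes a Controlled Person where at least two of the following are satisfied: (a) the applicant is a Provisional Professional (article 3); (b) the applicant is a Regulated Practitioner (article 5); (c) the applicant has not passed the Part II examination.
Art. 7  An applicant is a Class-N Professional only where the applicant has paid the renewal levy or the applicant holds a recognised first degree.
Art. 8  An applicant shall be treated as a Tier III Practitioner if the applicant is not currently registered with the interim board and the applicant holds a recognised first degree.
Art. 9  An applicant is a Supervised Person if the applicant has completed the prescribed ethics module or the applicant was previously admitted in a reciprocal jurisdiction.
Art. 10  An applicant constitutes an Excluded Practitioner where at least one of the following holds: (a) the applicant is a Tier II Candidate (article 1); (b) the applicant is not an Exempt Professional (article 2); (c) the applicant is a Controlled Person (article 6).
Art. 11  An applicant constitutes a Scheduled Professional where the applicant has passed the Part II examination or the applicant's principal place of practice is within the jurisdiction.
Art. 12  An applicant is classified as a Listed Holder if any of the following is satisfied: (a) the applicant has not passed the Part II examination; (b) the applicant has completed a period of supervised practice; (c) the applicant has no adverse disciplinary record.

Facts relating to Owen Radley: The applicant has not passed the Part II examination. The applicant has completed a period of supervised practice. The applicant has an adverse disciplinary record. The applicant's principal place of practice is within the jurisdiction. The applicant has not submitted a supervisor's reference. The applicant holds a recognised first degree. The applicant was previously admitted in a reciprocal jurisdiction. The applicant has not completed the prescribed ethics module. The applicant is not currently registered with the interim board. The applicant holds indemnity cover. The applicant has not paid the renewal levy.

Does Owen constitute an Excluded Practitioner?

No

article 8 — Tier III Practitioner: [the applicant is not currently registered with the interim board? yes] AND [the applicant holds a recognised first degree? yes] → satisfied.
article 4 — Class-P Holder: [the applicant is currently registered with the interim board? no] OR [the applicant's principal place of practice is outside the jurisdiction? no] → not satisfied.
article 1 — Tier II Candidate: [Tier III Practitioner (article 8)? yes] AND [Class-P Holder (article 4)? no] AND [the applicant has completed the prescribed ethics module? no] → not satisfied.
article 12 — Listed Holder: [the applicant has not passed the Part II examination? yes] OR [the applicant has completed a period of supervised practice? yes] OR [the applicant has no adverse disciplinary record? no] → satisfied.
article 9 — Supervised Person: [the applicant has completed the prescribed ethics module? no] OR [the applicant was previously admitted in a reciprocal jurisdiction? yes] → satisfied.
article 7 — Class-N Professional: [the applicant has paid the renewal levy? no] OR [the applicant holds a recognised first degree? yes] → satisfied.
article 2 — Exempt Professional: [Listed Holder (article 12)? yes] AND [Supervised Person (article 9)? yes] AND [Class-N Professional (article 7)? yes] → satisfied.
article 3 — Provisional Professional: [the applicant is not currently registered with the interim board? yes] AND [the applicant's principal place of practice is outside the jurisdiction? no] → not satisfied.
article 5 — Regulated Practitioner: the applicant has submitted a supervisor's reference? no; the applicant was previously admitted in a reciprocal jurisdiction? yes; the applicant has no adverse disciplinary record? no — 1 of 3 hold (need ≥2) → not satisfied.
article 6 — Controlled Person: Provisional Professional (article 3)? no; Regulated Practitioner (article 5)? no; the applicant has not passed the Part II examination? yes — 1 of 3 hold (need ≥2) → not satisfied.
article 10 — Excluded Practitioner: [Tier II Candidate (article 1)? no] OR [not an Exempt Professional (article 2)? no] OR [Controlled Person (article 6)? no] → not satisfied.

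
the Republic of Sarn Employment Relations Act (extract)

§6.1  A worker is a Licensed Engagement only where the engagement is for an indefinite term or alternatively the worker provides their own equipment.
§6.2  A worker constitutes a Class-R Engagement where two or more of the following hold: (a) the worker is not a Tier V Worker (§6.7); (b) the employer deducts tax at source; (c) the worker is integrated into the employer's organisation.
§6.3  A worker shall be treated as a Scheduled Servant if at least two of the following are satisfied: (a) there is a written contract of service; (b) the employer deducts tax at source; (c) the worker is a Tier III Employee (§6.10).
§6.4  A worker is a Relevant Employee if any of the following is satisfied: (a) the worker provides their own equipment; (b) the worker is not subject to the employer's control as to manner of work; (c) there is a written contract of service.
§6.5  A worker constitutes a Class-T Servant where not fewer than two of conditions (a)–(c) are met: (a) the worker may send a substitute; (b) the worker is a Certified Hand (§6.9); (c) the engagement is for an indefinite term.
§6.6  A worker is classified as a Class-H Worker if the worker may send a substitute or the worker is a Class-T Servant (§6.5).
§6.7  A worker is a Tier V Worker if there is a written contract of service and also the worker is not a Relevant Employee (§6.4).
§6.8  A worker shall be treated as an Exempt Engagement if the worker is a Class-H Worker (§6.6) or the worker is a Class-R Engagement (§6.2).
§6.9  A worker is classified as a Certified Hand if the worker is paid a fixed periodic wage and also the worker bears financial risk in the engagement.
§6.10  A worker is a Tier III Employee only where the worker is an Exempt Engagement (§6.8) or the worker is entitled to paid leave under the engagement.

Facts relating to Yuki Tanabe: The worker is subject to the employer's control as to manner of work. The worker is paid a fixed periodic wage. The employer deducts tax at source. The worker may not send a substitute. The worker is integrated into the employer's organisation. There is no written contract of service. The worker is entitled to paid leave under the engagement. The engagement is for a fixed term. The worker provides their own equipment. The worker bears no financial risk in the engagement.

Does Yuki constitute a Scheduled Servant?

§6.9 — Certified Hand: [the worker is paid a fixed periodic wage? yes] AND [the worker bears financial risk in the engagement? no] → not satisfied.
§6.5 — Class-T Servant: the worker may send a substitute? no; Certified Hand (§6.9)? no; the engagement is for an indefinite term? no — 0 of 3 hold (need ≥2) → not satisfied.
§6.6 — Class-H Worker: [the worker may send a substitute? no] OR [Class-T Servant (§6.5)? no] → not satisfied.
§6.4 — Relevant Employee: [the worker provides their own equipment? yes] OR [the worker is not subject to the employer's control as to manner of work? no] OR [there is a written contract of service? no] → satisfied.
§6.7 — Tier V Worker: [there is a written contract of service? no] AND [not a Relevant Employee (§6.4)? no] → not satisfied.
§6.2 — Class-R Engagement: not a Tier V Worker (§6.7)? yes; the employer deducts tax at source? yes; the worker is integrated into the employer's organisation? yes — 3 of 3 hold (need ≥2) → satisfied.
§6.8 — Exempt Engagement: [Class-H Worker (§6.6)? no] OR [Class-R Engagement (§6.2)? yes] → satisfied.
§6.10 — Tier III Employee: [Exempt Engagement (§6.8)? yes] OR [the worker is entitled to paid leave under the engagement? yes] → satisfied.
§6.3 — Scheduled Servant: there is a written contract of service? no; the employer deducts tax at source? yes; Tier III Employee (§6.10)? yes — 2 of 3 hold (need ≥2) → satisfied.

Yes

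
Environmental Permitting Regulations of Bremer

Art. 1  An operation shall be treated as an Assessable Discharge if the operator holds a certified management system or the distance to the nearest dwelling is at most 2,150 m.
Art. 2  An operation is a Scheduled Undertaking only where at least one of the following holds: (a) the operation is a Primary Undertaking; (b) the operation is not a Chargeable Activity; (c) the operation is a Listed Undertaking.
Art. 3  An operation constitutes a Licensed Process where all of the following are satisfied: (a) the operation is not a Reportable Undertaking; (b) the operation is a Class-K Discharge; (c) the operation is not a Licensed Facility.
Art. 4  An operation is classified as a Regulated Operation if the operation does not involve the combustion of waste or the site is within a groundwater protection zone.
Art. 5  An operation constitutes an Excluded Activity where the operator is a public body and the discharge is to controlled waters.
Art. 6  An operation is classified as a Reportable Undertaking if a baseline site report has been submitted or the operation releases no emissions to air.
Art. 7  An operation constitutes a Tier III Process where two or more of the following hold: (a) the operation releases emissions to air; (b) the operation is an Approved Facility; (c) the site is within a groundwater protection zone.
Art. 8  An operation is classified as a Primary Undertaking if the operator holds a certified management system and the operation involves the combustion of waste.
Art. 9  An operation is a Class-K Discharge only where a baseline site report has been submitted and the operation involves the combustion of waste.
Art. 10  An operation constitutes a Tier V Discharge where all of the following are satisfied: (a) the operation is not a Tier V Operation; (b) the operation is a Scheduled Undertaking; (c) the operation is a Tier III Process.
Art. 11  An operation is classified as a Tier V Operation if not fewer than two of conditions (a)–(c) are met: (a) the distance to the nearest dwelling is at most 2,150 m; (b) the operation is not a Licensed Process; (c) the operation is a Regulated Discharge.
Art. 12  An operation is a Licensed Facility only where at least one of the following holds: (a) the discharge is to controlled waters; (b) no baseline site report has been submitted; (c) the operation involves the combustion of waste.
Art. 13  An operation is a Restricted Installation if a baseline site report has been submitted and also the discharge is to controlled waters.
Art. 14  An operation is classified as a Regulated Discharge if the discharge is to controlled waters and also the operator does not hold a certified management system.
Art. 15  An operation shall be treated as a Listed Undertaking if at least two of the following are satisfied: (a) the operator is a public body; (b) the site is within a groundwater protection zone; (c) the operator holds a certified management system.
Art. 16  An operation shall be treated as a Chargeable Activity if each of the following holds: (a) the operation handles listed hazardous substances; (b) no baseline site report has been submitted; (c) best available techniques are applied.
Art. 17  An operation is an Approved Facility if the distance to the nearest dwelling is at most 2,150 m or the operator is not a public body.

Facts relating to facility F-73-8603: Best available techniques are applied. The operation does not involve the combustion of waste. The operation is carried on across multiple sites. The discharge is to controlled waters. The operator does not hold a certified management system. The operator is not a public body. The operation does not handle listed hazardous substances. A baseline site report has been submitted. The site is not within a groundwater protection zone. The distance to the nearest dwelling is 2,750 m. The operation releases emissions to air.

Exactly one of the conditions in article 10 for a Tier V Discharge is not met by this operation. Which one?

Tier V Operation

article 6 — Reportable Undertaking: [a baseline site report has been submitted? yes] OR [the operation releases no emissions to air? no] → satisfied.
article 9 — Class-K Discharge: [a baseline site report has been submitted? yes] AND [the operation involves the combustion of waste? no] → not satisfied.
article 12 — Licensed Facility: [the discharge is to controlled waters? yes] OR [no baseline site report has been submitted? no] OR [the operation involves the combustion of waste? no] → satisfied.
article 3 — Licensed Process: [not a Reportable Undertaking (article 6)? no] AND [Class-K Discharge (article 9)? no] AND [not a Licensed Facility (article 12)? no] → not satisfied.
article 14 — Regulated Discharge: [the discharge is to controlled waters? yes] AND [the operator does not hold a certified management system? yes] → satisfied.
article 11 — Tier V Operation: distance to the nearest dwelling: 2,750 m ≤ 2,150 m? no; not a Licensed Process (article 3)? yes; Regulated Discharge (article 14)? yes — 2 of 3 hold (need ≥2) → satisfied.
article 8 — Primary Undertaking: [the operator holds a certified management system? no] AND [the operation involves the combustion of waste? no] → not satisfied.
article 16 — Chargeable Activity: [the operation handles listed hazardous substances? no] AND [no baseline site report has been submitted? no] AND [best available techniques are applied? yes] → not satisfied.
article 15 — Listed Undertaking: the operator is a public body? no; the site is within a groundwater protection zone? no; the operator holds a certified management system? no — 0 of 3 hold (need ≥2) → not satisfied.
article 2 — Scheduled Undertaking: [Primary Undertaking (article 8)? no] OR [not a Chargeable Activity (article 16)? yes] OR [Listed Undertaking (article 15)? no] → satisfied.
article 17 — Approved Facility: [distance to the nearest dwelling: 2,750 m ≤ 2,150 m? no] OR [the operator is not a public body? yes] → satisfied.
article 7 — Tier III Process: the operation releases emissions to air? yes; Approved Facility (article 17)? yes; the site is within a groundwater protection zone? no — 2 of 3 hold (need ≥2) → satisfied.
article 10 — Tier V Discharge: [not a Tier V Operation (article 11)? no] AND [Scheduled Undertaking (article 2)? yes] AND [Tier III Process (article 7)? yes] → not satisfied.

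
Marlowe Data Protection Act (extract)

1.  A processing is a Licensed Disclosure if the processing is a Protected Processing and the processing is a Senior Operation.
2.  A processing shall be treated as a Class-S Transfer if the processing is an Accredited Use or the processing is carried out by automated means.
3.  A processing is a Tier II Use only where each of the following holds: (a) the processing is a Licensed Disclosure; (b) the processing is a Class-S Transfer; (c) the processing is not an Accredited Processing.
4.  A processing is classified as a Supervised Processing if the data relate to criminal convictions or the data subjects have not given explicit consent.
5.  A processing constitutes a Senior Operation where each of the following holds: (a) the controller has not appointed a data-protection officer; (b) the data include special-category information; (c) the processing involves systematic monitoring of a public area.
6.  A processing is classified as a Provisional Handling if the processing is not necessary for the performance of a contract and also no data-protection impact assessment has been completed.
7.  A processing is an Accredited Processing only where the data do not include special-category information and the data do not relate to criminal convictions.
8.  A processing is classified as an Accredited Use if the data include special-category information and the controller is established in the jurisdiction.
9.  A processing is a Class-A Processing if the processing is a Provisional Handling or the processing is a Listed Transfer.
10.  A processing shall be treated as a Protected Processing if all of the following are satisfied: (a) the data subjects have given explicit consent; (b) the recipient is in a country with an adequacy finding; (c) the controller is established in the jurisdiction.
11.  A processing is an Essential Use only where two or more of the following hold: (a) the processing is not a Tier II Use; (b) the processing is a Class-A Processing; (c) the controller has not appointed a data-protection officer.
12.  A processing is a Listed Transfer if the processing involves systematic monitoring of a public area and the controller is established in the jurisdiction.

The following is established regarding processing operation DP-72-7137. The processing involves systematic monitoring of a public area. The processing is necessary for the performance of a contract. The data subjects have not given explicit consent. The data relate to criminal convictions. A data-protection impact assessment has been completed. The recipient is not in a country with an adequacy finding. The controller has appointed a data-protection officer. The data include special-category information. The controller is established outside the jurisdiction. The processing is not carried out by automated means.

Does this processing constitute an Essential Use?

No

paragraph 10 — Protected Processing: [the data subjects have given explicit consent? no] AND [the recipient is in a country with an adequacy finding? no] AND [the controller is established in the jurisdiction? no] → not satisfied.
paragraph 5 — Senior Operation: [the controller has not appointed a data-protection officer? no] AND [the data include special-category information? yes] AND [the processing involves systematic monitoring of a public area? yes] → not satisfied.
paragraph 1 — Licensed Disclosure: [Protected Processing (paragraph 10)? no] AND [Senior Operation (paragraph 5)? no] → not satisfied.
paragraph 8 — Accredited Use: [the data include special-category information? yes] AND [the controller is established in the jurisdiction? no] → not satisfied.
paragraph 2 — Class-S Transfer: [Accredited Use (paragraph 8)? no] OR [the processing is carried out by automated means? no] → not satisfied.
paragraph 7 — Accredited Processing: [the data do not include special-category information? no] AND [the data do not relate to criminal convictions? no] → not satisfied.
paragraph 3 — Tier II Use: [Licensed Disclosure (paragraph 1)? no] AND [Class-S Transfer (paragraph 2)? no] AND [not an Accredited Processing (paragraph 7)? yes] → not satisfied.
paragraph 6 — Provisional Handling: [the processing is not necessary for the performance of a contract? no] AND [no data-protection impact assessment has been completed? no] → not satisfied.
paragraph 12 — Listed Transfer: [the processing involves systematic monitoring of a public area? yes] AND [the controller is established in the jurisdiction? no] → not satisfied.
paragraph 9 — Class-A Processing: [Provisional Handling (paragraph 6)? no] OR [Listed Transfer (paragraph 12)? no] → not satisfied.
paragraph 11 — Essential Use: not a Tier II Use (paragraph 3)? yes; Class-A Processing (paragraph 9)? no; the controller has not appointed a data-protection officer? no — 1 of 3 hold (need ≥2) → not satisfied.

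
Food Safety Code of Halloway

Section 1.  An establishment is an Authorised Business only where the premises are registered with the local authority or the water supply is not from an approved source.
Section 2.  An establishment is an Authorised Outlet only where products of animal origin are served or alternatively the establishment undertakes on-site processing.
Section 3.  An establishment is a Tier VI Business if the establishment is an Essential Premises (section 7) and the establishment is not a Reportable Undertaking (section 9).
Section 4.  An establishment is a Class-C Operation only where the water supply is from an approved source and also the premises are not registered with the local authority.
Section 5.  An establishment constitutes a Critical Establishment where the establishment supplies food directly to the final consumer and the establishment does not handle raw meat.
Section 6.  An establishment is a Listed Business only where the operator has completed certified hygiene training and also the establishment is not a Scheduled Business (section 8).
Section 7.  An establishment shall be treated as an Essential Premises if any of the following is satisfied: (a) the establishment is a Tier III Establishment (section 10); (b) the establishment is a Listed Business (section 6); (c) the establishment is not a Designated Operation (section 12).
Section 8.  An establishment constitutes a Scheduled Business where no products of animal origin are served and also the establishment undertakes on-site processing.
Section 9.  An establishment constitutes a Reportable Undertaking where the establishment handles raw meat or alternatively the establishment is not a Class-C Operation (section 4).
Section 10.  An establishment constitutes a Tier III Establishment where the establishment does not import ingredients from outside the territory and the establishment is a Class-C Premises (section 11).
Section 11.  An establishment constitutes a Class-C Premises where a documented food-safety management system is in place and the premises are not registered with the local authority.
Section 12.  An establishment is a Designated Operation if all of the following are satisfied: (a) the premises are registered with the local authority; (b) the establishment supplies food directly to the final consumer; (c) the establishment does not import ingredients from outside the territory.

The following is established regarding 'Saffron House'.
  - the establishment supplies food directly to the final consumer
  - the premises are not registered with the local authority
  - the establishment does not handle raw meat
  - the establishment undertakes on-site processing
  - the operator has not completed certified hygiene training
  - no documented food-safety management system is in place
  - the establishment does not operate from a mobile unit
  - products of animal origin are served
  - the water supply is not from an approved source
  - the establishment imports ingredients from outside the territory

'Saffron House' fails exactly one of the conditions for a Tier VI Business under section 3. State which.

section 11 — Class-C Premises: [a documented food-safety management system is in place? no] AND [the premises are not registered with the local authority? yes] → not satisfied.
section 10 — Tier III Establishment: [the establishment does not import ingredients from outside the territory? no] AND [Class-C Premises (section 11)? no] → not satisfied.
section 8 — Scheduled Business: [no products of animal origin are served? no] AND [the establishment undertakes on-site processing? yes] → not satisfied.
section 6 — Listed Business: [the operator has completed certified hygiene training? no] AND [not a Scheduled Business (section 8)? yes] → not satisfied.
section 12 — Designated Operation: [the premises are registered with the local authority? no] AND [the establishment supplies food directly to the final consumer? yes] AND [the establishment does not import ingredients from outside the territory? no] → not satisfied.
section 7 — Essential Premises: [Tier III Establishment (section 10)? no] OR [Listed Business (section 6)? no] OR [not a Designated Operation (section 12)? yes] → satisfied.
section 4 — Class-C Operation: [the water supply is from an approved source? no] AND [the premises are not registered with the local authority? yes] → not satisfied.
section 9 — Reportable Undertaking: [the establishment handles raw meat? no] OR [not a Class-C Operation (section 4)? yes] → satisfied.
section 3 — Tier VI Business: [Essential Premises (section 7)? yes] AND [not a Reportable Undertaking (section 9)? no] → not satisfied.

Reportable Undertaking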